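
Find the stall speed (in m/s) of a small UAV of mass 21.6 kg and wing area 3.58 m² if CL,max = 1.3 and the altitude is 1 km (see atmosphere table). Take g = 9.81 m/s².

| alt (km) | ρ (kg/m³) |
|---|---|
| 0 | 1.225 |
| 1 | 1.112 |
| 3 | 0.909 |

At 1 km, from the table: ρ = 1.112 kg/m³.
Stall occurs when L = W at CL,max. W = mg = 21.6 × 9.81 = 211.9 N.
V_stall = √(2W/(ρ·S·CL,max)) = √(2 × 211.9 / (1.112 × 3.58 × 1.3))
V_stall = √81.89 = 9.05 m/s

V_stall = 9.05 m/s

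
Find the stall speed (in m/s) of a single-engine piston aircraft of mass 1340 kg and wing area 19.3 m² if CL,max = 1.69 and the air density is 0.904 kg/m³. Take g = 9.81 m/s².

V_stall = 29.9 m/s

Stall occurs when L = W at CL,max. W = mg = 1340 × 9.81 = 13150 N.
V_stall = √(2W/(ρ·S·CL,max)) = √(2 × 13150 / (0.904 × 19.3 × 1.69))
V_stall = √891.6 = 29.9 m/s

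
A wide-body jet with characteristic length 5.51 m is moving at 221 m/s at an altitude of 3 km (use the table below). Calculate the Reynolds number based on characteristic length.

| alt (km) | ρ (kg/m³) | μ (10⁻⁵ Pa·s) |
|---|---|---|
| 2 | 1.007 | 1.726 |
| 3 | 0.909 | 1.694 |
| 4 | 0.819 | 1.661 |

At 3 km, from the table: ρ = 0.909 kg/m³, μ = 1.694×10⁻⁵ Pa·s.
Re = ρ·v·c/μ = 0.909 × 221 × 5.51 / (1.694×10⁻⁵) = 6.53×10^7

Re = 6.53×10^7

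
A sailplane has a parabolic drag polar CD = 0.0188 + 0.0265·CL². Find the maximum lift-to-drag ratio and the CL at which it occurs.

(L/D)max = 22.4, at CL = 0.842

For CD = CD0 + K·CL², (L/D)max occurs at CL* = √(CD0/K) and equals 1/(2√(K·CD0)).
(L/D)max = 1/(2√(0.0265 × 0.0188)) = 1/(2 × 0.02232) = 22.4
CL* = √(0.0188/0.0265) = 0.842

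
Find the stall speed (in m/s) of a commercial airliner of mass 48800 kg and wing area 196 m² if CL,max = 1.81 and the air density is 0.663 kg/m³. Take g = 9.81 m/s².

Weight W = mg = 48800 × 9.81 = 4.787×10^5 N.
From L = ½ρV²S·CL,max = W: V_stall = √(2W/(ρSCL,max)) = √(2·4.787×10^5/(0.663·196·1.81))
V_stall = √4071 = 63.8 m/s

V_stall = 63.8 m/s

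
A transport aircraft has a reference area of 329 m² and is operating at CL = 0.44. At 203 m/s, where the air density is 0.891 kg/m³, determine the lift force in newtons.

L = 2.66×10^6 N

L = ½ρv²S·CL = ½ × 0.891 × 203² × 329 × 0.44 = 2.66×10^6 N ≈ 2660 kN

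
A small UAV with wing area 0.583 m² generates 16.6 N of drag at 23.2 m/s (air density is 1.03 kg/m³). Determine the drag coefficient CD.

From D = ½ρv²S·CD, rearranging gives CD = 2D/(ρv²S).
CD = 2 × 16.6 / (1.03 × 23.2² × 0.583) = 0.103

CD = 0.103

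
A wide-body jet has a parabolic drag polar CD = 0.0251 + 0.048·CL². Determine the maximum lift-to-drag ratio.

(L/D)max = 14.4

For CD = CD0 + K·CL², (L/D)max occurs at CL* = √(CD0/K) and equals 1/(2√(K·CD0)).
(L/D)max = 1/(2√(0.048 × 0.0251)) = 1/(2 × 0.03471) = 14.4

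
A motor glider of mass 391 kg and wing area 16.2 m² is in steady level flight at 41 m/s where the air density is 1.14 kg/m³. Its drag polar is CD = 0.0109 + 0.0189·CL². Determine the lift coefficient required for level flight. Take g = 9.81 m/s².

Level flight ⇒ L = W = m·g = 391 × 9.81 = 3835.7 N.
Dynamic pressure q = 0.5 × 1.14 × 41² = 958.2 Pa.
CL = W/(q·S) = 3835.7 / (958.2 × 16.2) = 0.2471.

CL = 0.247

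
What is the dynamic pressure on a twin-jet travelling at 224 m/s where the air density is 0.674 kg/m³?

q = 16900 Pa

q = ½ρv² = ½ × 0.674 × 224² = 16900 Pa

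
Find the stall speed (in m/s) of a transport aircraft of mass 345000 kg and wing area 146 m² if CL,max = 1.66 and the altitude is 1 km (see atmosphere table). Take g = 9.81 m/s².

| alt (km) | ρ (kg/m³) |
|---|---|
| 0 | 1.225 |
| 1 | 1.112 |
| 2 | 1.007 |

At 1 km, from the table: ρ = 1.112 kg/m³.
Weight W = mg = 345000 × 9.81 = 3.384×10^6 N.
V_stall = √(2W/(ρ·S·CL,max)) = √(2 × 3.384×10^6 / (1.112 × 146 × 1.66))
V_stall = √25120 = 158 m/s

V_stall = 158 m/s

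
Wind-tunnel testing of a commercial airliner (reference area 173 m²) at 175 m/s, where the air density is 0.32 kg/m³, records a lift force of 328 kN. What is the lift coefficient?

CL = 0.387

From L = ½ρv²S·CL, rearranging gives CL = 2L/(ρv²S).
CL = 2 × 3.28×10^5 / (0.32 × 175² × 173) = 0.387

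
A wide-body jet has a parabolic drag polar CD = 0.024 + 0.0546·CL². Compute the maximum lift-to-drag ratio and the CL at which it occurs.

For CD = CD0 + K·CL², (L/D)max occurs at CL* = √(CD0/K) and equals 1/(2√(K·CD0)).
(L/D)max = 1/(2√(0.0546 × 0.024)) = 1/(2 × 0.0362) = 13.8
CL* = √(0.024/0.0546) = 0.663

(L/D)max = 13.8, at CL = 0.663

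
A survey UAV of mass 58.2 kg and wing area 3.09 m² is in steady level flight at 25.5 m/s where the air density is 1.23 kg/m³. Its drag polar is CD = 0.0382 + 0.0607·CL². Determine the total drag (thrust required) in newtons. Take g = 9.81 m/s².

In steady level flight, lift balances weight: W = mg = 58.2 × 9.81 = 570.94 N.
Dynamic pressure q = 0.5 × 1.23 × 25.5² = 399.9 Pa.
CL = W/(q·S) = 570.94 / (399.9 × 3.09) = 0.462.
CD = 0.0382 + 0.0607 × 0.462² = 0.05116.
D = q·S·CD = 399.9 × 3.09 × 0.05116 = 63.22 N

D = 63.2 N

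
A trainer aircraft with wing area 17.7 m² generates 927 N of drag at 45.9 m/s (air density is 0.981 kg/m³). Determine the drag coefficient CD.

From D = ½ρv²S·CD, rearranging gives CD = 2D/(ρv²S).
CD = 2 × 927 / (0.981 × 45.9² × 17.7) = 0.0507

CD = 0.0507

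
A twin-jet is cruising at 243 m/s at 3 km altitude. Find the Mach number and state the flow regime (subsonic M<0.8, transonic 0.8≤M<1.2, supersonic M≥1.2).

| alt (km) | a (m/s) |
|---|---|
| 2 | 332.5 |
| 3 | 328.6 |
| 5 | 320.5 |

M = 0.74 (subsonic)

At 3 km, from the table: a = 328.6 m/s.
M = v/a = 243 / 328.6 = 0.74
M = 0.74 → subsonic.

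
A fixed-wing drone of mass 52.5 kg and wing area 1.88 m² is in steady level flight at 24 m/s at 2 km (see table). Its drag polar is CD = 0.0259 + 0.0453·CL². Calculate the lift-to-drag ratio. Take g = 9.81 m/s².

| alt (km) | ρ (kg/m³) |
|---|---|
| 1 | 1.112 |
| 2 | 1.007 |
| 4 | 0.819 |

At 2 km, from the table: ρ = 1.007 kg/m³.
Weight W = mg = 52.5 × 9.81 = 515.02 N; in level flight L = W.
q = ½ρv² = ½ × 1.007 × 24² = 290 Pa.
CL = 2W/(ρv²S) = 2×515.02/(1.007×24²×1.88) = 0.9446.
CD = 0.0259 + 0.0453 × 0.9446² = 0.06632.
L/D = CL/CD = 0.9446 / 0.06632 = 14.2

L/D = 14.2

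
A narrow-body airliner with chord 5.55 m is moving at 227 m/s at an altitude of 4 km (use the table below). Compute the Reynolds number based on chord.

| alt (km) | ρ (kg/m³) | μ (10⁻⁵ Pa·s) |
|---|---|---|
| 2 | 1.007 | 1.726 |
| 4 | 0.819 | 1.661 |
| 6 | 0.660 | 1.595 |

At 4 km, from the table: ρ = 0.819 kg/m³, μ = 1.661×10⁻⁵ Pa·s.
Re = ρ·v·c/μ = 0.819 × 227 × 5.55 / (1.661×10⁻⁵) = 6.21×10^7

Re = 6.21×10^7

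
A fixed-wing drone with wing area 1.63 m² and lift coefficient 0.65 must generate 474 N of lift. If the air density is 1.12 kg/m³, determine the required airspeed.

v = 28.3 m/s

L = ½ρv²S·CL ⇒ v = √(2L/(ρ·S·CL))
v = √(2 × 474 / (1.12 × 1.63 × 0.65)) = √798.9 = 28.3 m/s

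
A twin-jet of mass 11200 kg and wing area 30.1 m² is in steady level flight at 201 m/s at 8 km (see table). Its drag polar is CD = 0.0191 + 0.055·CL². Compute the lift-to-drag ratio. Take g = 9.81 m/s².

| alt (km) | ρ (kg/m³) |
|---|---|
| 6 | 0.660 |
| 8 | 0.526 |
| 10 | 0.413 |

L/D = 13.4

At 8 km, from the table: ρ = 0.526 kg/m³.
In steady level flight, lift balances weight: W = mg = 11200 × 9.81 = 1.0987×10^5 N.
q = ½ρv² = ½ × 0.526 × 201² = 10630 Pa.
CL = 2W/(ρv²S) = 2×1.0987×10^5/(0.526×201²×30.1) = 0.3435.
CD = 0.0191 + 0.055 × 0.3435² = 0.02559.
L/D = CL/CD = 0.3435 / 0.02559 = 13.4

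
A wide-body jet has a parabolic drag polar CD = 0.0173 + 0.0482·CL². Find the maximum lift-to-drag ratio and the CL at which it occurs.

For CD = CD0 + K·CL², (L/D)max occurs at CL* = √(CD0/K) and equals 1/(2√(K·CD0)).
(L/D)max = 1/(2√(0.0482 × 0.0173)) = 1/(2 × 0.02888) = 17.3
CL* = √(0.0173/0.0482) = 0.599

(L/D)max = 17.3, at CL = 0.599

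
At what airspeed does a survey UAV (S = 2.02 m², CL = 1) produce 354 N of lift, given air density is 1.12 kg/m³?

v = 17.7 m/s

L = ½ρv²S·CL ⇒ v = √(2L/(ρ·S·CL))
v = √(2 × 354 / (1.12 × 2.02 × 1)) = √312.9 = 17.7 m/s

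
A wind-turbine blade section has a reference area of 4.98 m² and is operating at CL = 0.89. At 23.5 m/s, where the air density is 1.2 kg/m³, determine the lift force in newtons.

L = ½ρv²S·CL = ½ × 1.2 × 23.5² × 4.98 × 0.89 = 1470 N

L = 1470 N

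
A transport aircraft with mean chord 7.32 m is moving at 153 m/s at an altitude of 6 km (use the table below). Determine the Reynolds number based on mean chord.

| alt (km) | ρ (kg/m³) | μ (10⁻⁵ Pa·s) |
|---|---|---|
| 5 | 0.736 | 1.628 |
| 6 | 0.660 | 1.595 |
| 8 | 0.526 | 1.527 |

At 6 km, from the table: ρ = 0.660 kg/m³, μ = 1.595×10⁻⁵ Pa·s.
Re = ρ·v·c/μ = 0.66 × 153 × 7.32 / (1.595×10⁻⁵) = 4.63×10^7

Re = 4.63×10^7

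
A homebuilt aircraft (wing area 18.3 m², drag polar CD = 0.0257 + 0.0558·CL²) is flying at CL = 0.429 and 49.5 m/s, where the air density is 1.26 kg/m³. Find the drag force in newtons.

CD = 0.0257 + 0.0558 × 0.429² = 0.03597
D = ½ρv²S·CD = ½ × 1.26 × 49.5² × 18.3 × 0.03597 = 1020 N

D = 1020 N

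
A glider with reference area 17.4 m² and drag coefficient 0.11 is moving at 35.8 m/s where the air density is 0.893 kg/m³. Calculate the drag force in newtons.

D = ½ρv²S·CD = ½ × 0.893 × 35.8² × 17.4 × 0.11 = 1100 N

D = 1100 N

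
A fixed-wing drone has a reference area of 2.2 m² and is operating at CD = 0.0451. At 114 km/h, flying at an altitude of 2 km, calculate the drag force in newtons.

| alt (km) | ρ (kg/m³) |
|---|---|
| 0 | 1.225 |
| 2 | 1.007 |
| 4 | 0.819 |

D = 50.1 N

At 2 km, from the table: ρ = 1.007 kg/m³.
Convert speed: v = 114 km/h ÷ 3.6 = 31.67 m/s.
Dynamic pressure q = ½ρv² = ½ × 1.007 × 31.67² = 504.9 Pa.
D = q·S·CD = 504.9 × 2.2 × 0.0451 = 50.1 N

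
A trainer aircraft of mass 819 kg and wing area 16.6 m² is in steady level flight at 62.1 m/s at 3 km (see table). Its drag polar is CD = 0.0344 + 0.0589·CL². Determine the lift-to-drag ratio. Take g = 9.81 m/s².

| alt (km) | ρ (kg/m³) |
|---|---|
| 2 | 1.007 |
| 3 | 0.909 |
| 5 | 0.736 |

L/D = 7.1

At 3 km, from the table: ρ = 0.909 kg/m³.
In steady level flight, lift balances weight: W = mg = 819 × 9.81 = 8034.4 N.
q = ½ρv² = ½ × 0.909 × 62.1² = 1753 Pa.
CL = W/(q·S) = 8034.4 / (1753 × 16.6) = 0.2761.
CD = 0.0344 + 0.0589 × 0.2761² = 0.03889.
L/D = CL/CD = 0.2761 / 0.03889 = 7.1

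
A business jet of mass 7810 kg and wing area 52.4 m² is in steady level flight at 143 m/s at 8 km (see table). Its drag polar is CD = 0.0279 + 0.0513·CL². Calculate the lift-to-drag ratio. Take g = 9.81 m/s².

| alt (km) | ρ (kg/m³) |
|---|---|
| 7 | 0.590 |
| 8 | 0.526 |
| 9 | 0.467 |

L/D = 8.58

At 8 km, from the table: ρ = 0.526 kg/m³.
Weight W = mg = 7810 × 9.81 = 76616 N; in level flight L = W.
q = ½ρv² = ½ × 0.526 × 143² = 5378 Pa.
Required CL = L/(qS) = 76616/(5378·52.4) = 0.2719.
CD = 0.0279 + 0.0513 × 0.2719² = 0.03169.
L/D = CL/CD = 0.2719 / 0.03169 = 8.58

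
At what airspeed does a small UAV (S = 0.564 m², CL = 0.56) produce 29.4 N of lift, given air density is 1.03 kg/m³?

v = 13.4 m/s

L = ½ρv²S·CL ⇒ v = √(2L/(ρ·S·CL))
v = √(2 × 29.4 / (1.03 × 0.564 × 0.56)) = √180.7 = 13.4 m/s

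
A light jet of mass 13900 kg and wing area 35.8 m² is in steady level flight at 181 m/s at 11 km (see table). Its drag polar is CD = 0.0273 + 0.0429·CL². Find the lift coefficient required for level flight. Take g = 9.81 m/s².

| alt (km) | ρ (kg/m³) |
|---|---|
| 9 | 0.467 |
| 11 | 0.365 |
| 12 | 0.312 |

CL = 0.637

At 11 km, from the table: ρ = 0.365 kg/m³.
Level flight ⇒ L = W = m·g = 13900 × 9.81 = 1.3636×10^5 N.
q = ½ρv² = ½ × 0.365 × 181² = 5979 Pa.
CL = W/(q·S) = 1.3636×10^5 / (5979 × 35.8) = 0.6371.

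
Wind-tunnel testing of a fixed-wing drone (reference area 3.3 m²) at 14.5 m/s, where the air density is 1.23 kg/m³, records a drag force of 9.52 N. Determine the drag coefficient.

From D = ½ρv²S·CD, rearranging gives CD = 2D/(ρv²S).
CD = 2 × 9.52 / (1.23 × 14.5² × 3.3) = 0.0223

CD = 0.0223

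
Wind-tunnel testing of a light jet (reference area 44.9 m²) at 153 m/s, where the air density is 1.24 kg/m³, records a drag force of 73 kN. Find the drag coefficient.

CD = 0.112

From D = ½ρv²S·CD, rearranging gives CD = 2D/(ρv²S).
CD = 2 × 73000 / (1.24 × 153² × 44.9) = 0.112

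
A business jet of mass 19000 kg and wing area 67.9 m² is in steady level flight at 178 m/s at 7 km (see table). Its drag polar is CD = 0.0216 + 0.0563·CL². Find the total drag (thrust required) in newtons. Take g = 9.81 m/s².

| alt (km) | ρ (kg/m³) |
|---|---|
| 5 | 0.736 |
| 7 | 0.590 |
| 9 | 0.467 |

At 7 km, from the table: ρ = 0.590 kg/m³.
Level flight ⇒ L = W = m·g = 19000 × 9.81 = 1.8639×10^5 N.
q = ½ρv² = ½ × 0.59 × 178² = 9347 Pa.
CL = 2W/(ρv²S) = 2×1.8639×10^5/(0.59×178²×67.9) = 0.2937.
CD = 0.0216 + 0.0563 × 0.2937² = 0.02646.
D = q·S·CD = 9347 × 67.9 × 0.02646 = 16790 N

D = 16800 N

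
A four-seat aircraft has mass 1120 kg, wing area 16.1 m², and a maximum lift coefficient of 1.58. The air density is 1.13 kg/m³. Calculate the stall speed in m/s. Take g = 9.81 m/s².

V_stall = 27.6 m/s

At stall, lift equals weight: L = W = m·g = 1120 × 9.81 = 10990 N.
V_stall = √(2W/(ρ·S·CL,max)) = √(2 × 10990 / (1.13 × 16.1 × 1.58))
V_stall = √764.5 = 27.6 m/s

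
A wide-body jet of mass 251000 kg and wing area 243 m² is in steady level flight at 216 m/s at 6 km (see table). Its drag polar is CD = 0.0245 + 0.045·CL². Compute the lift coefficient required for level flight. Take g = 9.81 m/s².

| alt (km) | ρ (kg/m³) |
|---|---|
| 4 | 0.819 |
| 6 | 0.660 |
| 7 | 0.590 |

At 6 km, from the table: ρ = 0.660 kg/m³.
In steady level flight, lift balances weight: W = mg = 251000 × 9.81 = 2.4623×10^6 N.
q = ½ρv² = ½ × 0.66 × 216² = 15400 Pa.
Required CL = L/(qS) = 2.4623×10^6/(15400·243) = 0.6581.

CL = 0.658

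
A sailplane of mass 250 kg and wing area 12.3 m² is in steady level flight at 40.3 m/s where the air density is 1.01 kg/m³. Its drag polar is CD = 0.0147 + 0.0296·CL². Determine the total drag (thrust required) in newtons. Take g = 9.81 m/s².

In steady level flight, lift balances weight: W = mg = 250 × 9.81 = 2452.5 N.
q = ½ρv² = ½ × 1.01 × 40.3² = 820.2 Pa.
Required CL = L/(qS) = 2452.5/(820.2·12.3) = 0.2431.
CD = 0.0147 + 0.0296 × 0.2431² = 0.01645.
D = q·S·CD = 820.2 × 12.3 × 0.01645 = 165.9 N

D = 166 N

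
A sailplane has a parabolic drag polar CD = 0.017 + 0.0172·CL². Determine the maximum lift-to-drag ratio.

(L/D)max = 29.2

For CD = CD0 + K·CL², (L/D)max occurs at CL* = √(CD0/K) and equals 1/(2√(K·CD0)).
(L/D)max = 1/(2√(0.0172 × 0.017)) = 1/(2 × 0.0171) = 29.2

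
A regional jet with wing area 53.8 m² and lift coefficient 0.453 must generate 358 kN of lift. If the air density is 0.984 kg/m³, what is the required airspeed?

L = ½ρv²S·CL ⇒ v = √(2L/(ρ·S·CL))
v = √(2 × 3.58×10^5 / (0.984 × 53.8 × 0.453)) = √29860 = 173 m/s

v = 173 m/s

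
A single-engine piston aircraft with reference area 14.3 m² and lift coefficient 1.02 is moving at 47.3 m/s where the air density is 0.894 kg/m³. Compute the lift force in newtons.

Dynamic pressure q = ½ρv² = ½ × 0.894 × 47.3² = 1000 Pa.
L = q·S·CL = 1000 × 14.3 × 1.02 = 14600 N ≈ 14.6 kN

L = 14600 N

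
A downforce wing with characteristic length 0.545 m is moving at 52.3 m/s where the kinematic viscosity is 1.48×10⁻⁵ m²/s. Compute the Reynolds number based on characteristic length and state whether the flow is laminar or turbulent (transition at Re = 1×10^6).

Re = 1.93×10^6 (turbulent)

Re = v·c/ν = 52.3 × 0.545 / (1.48×10⁻⁵) = 1.93×10^6
Since 1.93×10^6 > 1×10^6, the flow is turbulent.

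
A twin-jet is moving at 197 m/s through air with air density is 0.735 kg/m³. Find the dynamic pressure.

q = 14300 Pa

q = ½ρv² = ½ × 0.735 × 197² = 14300 Pa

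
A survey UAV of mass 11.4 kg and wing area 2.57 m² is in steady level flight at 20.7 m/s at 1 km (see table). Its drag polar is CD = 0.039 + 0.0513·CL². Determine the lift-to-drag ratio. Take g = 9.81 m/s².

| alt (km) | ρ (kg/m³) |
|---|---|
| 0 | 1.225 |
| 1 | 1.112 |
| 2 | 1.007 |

L/D = 4.49

At 1 km, from the table: ρ = 1.112 kg/m³.
Level flight ⇒ L = W = m·g = 11.4 × 9.81 = 111.83 N.
q = ½ρv² = ½ × 1.112 × 20.7² = 238.2 Pa.
Required CL = L/(qS) = 111.83/(238.2·2.57) = 0.1827.
CD = 0.039 + 0.0513 × 0.1827² = 0.04071.
L/D = CL/CD = 0.1827 / 0.04071 = 4.49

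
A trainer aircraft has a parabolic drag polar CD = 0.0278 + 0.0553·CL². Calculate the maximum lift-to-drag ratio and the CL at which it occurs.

For CD = CD0 + K·CL², (L/D)max occurs at CL* = √(CD0/K) and equals 1/(2√(K·CD0)).
(L/D)max = 1/(2√(0.0553 × 0.0278)) = 1/(2 × 0.03921) = 12.8
CL* = √(0.0278/0.0553) = 0.709

(L/D)max = 12.8, at CL = 0.709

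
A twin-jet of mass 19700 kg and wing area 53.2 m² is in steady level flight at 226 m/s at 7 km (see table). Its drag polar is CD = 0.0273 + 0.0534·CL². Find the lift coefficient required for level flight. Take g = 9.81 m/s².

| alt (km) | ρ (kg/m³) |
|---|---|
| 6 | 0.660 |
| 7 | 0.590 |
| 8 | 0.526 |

At 7 km, from the table: ρ = 0.590 kg/m³.
Level flight ⇒ L = W = m·g = 19700 × 9.81 = 1.9326×10^5 N.
Dynamic pressure q = 0.5 × 0.59 × 226² = 15070 Pa.
Required CL = L/(qS) = 1.9326×10^5/(15070·53.2) = 0.2411.

CL = 0.241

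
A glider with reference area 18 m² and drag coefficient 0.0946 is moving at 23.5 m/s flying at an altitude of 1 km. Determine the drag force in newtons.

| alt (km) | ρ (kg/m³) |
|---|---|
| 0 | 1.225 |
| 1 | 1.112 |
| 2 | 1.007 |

At 1 km, from the table: ρ = 1.112 kg/m³.
Dynamic pressure q = ½ρv² = ½ × 1.112 × 23.5² = 307.1 Pa.
D = q·S·CD = 307.1 × 18 × 0.0946 = 523 N

D = 523 N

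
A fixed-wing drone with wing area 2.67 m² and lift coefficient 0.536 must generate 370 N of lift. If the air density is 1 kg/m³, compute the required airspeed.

v = 22.7 m/s

L = ½ρv²S·CL ⇒ v = √(2L/(ρ·S·CL))
v = √(2 × 370 / (1 × 2.67 × 0.536)) = √517.1 = 22.7 m/s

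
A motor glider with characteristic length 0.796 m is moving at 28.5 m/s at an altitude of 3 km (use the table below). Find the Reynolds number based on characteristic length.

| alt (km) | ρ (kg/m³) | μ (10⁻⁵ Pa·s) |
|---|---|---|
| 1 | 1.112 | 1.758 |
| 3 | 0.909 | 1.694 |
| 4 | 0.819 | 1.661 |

Re = 1.22×10^6

At 3 km, from the table: ρ = 0.909 kg/m³, μ = 1.694×10⁻⁵ Pa·s.
Re = ρ·v·c/μ = 0.909 × 28.5 × 0.796 / (1.694×10⁻⁵) = 1.22×10^6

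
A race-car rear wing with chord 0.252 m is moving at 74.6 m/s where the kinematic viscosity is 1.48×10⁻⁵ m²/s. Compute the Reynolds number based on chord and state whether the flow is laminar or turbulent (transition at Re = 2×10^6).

Re = v·c/ν = 74.6 × 0.252 / (1.48×10⁻⁵) = 1.27×10^6
Since 1.27×10^6 < 2×10^6, the flow is laminar.

Re = 1.27×10^6 (laminar)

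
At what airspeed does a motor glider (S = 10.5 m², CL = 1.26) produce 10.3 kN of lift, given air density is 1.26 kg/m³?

L = ½ρv²S·CL ⇒ v = √(2L/(ρ·S·CL))
v = √(2 × 10300 / (1.26 × 10.5 × 1.26)) = √1236 = 35.2 m/s

v = 35.2 m/s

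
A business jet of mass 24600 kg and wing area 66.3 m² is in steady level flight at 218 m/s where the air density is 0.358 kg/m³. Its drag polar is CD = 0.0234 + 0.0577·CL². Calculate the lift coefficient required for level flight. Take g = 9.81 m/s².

CL = 0.428

Level flight ⇒ L = W = m·g = 24600 × 9.81 = 2.4133×10^5 N.
q = ½ρv² = ½ × 0.358 × 218² = 8507 Pa.
CL = 2W/(ρv²S) = 2×2.4133×10^5/(0.358×218²×66.3) = 0.4279.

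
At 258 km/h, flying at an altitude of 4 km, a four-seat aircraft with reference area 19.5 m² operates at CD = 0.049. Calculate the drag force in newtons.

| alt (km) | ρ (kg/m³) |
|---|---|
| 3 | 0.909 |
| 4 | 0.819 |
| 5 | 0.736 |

D = 2010 N

At 4 km, from the table: ρ = 0.819 kg/m³.
Convert speed: v = 258 km/h ÷ 3.6 = 71.67 m/s.
D = ½ρv²S·CD = ½ × 0.819 × 71.67² × 19.5 × 0.049 = 2010 N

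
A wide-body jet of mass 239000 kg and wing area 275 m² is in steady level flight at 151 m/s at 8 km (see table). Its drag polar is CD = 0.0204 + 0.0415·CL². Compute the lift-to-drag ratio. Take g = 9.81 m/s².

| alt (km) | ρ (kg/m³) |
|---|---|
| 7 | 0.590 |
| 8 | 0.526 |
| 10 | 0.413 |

At 8 km, from the table: ρ = 0.526 kg/m³.
Weight W = mg = 239000 × 9.81 = 2.3446×10^6 N; in level flight L = W.
q = ½ρv² = ½ × 0.526 × 151² = 5997 Pa.
CL = W/(q·S) = 2.3446×10^6 / (5997 × 275) = 1.422.
CD = 0.0204 + 0.0415 × 1.422² = 0.1043.
L/D = CL/CD = 1.422 / 0.1043 = 13.6

L/D = 13.6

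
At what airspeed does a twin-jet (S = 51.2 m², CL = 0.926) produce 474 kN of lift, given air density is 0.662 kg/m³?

v = 174 m/s

L = ½ρv²S·CL ⇒ v = √(2L/(ρ·S·CL))
v = √(2 × 4.74×10^5 / (0.662 × 51.2 × 0.926)) = √30200 = 174 m/s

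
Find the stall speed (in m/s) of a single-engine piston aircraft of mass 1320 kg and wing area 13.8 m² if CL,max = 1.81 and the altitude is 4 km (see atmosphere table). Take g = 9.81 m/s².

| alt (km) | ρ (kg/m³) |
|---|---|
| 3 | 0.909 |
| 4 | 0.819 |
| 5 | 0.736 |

V_stall = 35.6 m/s

At 4 km, from the table: ρ = 0.819 kg/m³.
Weight W = mg = 1320 × 9.81 = 12950 N.
V_stall = √(2W/(ρ·S·CL,max)) = √(2 × 12950 / (0.819 × 13.8 × 1.81))
V_stall = √1266 = 35.6 m/s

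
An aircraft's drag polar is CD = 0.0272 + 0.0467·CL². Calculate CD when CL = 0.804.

CD = 0.0272 + 0.0467 × 0.804² = 0.0272 + 0.03019 = 0.0574

CD = 0.0574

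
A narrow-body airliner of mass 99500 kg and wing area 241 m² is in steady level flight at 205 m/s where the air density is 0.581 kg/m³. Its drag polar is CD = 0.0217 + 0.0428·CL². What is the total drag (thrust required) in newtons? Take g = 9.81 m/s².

D = 77700 N

Level flight ⇒ L = W = m·g = 99500 × 9.81 = 9.761×10^5 N.
q = ½ρv² = ½ × 0.581 × 205² = 12210 Pa.
CL = W/(q·S) = 9.761×10^5 / (12210 × 241) = 0.3318.
CD = 0.0217 + 0.0428 × 0.3318² = 0.02641.
D = q·S·CD = 12210 × 241 × 0.02641 = 77710 N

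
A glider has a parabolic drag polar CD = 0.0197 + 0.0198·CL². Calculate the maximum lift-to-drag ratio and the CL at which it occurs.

For CD = CD0 + K·CL², (L/D)max occurs at CL* = √(CD0/K) and equals 1/(2√(K·CD0)).
(L/D)max = 1/(2√(0.0198 × 0.0197)) = 1/(2 × 0.01975) = 25.3
CL* = √(0.0197/0.0198) = 0.997

(L/D)max = 25.3, at CL = 0.997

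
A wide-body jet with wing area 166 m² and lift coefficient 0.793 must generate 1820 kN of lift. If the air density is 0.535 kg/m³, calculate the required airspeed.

L = ½ρv²S·CL ⇒ v = √(2L/(ρ·S·CL))
v = √(2 × 1.82×10^6 / (0.535 × 166 × 0.793)) = √51690 = 227 m/s

v = 227 m/s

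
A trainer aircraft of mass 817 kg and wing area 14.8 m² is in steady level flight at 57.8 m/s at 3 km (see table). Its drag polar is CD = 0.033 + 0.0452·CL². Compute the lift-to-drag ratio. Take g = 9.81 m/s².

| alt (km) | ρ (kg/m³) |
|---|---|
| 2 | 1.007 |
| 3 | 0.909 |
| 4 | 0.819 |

At 3 km, from the table: ρ = 0.909 kg/m³.
Level flight ⇒ L = W = m·g = 817 × 9.81 = 8014.8 N.
q = ½ρv² = ½ × 0.909 × 57.8² = 1518 Pa.
Required CL = L/(qS) = 8014.8/(1518·14.8) = 0.3566.
CD = 0.033 + 0.0452 × 0.3566² = 0.03875.
L/D = CL/CD = 0.3566 / 0.03875 = 9.2

L/D = 9.2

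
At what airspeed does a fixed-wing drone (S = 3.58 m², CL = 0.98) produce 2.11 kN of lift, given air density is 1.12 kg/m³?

L = ½ρv²S·CL ⇒ v = √(2L/(ρ·S·CL))
v = √(2 × 2110 / (1.12 × 3.58 × 0.98)) = √1074 = 32.8 m/s

v = 32.8 m/s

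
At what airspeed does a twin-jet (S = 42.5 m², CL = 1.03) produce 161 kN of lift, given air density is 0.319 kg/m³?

L = ½ρv²S·CL ⇒ v = √(2L/(ρ·S·CL))
v = √(2 × 1.61×10^5 / (0.319 × 42.5 × 1.03)) = √23060 = 152 m/s

v = 152 m/s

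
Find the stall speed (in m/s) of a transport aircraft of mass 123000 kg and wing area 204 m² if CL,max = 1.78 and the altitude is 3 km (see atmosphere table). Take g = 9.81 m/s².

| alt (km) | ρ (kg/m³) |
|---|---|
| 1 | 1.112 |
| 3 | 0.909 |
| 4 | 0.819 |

V_stall = 85.5 m/s

At 3 km, from the table: ρ = 0.909 kg/m³.
At stall, lift equals weight: L = W = m·g = 123000 × 9.81 = 1.207×10^6 N.
V_stall = √(2W/(ρ·S·CL,max)) = √(2 × 1.207×10^6 / (0.909 × 204 × 1.78))
V_stall = √7311 = 85.5 m/s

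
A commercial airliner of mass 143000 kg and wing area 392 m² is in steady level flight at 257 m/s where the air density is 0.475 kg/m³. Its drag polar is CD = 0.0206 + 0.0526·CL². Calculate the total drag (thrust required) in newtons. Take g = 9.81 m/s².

In steady level flight, lift balances weight: W = mg = 143000 × 9.81 = 1.4028×10^6 N.
q = ½ρv² = ½ × 0.475 × 257² = 15690 Pa.
Required CL = L/(qS) = 1.4028×10^6/(15690·392) = 0.2281.
CD = 0.0206 + 0.0526 × 0.2281² = 0.02334.
D = q·S·CD = 15690 × 392 × 0.02334 = 1.435×10^5 N

D = 1.44×10^5 N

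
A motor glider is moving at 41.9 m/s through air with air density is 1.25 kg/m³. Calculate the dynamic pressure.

q = 1100 Pa

q = ½ρv² = ½ × 1.25 × 41.9² = 1100 Pa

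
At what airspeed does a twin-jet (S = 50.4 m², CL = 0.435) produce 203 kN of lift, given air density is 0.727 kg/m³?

L = ½ρv²S·CL ⇒ v = √(2L/(ρ·S·CL))
v = √(2 × 2.03×10^5 / (0.727 × 50.4 × 0.435)) = √25470 = 160 m/s

v = 160 m/s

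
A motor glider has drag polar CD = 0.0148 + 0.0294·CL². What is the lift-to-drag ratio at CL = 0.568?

L/D = 23.4

CD = 0.0148 + 0.0294 × 0.568² = 0.02429
L/D = CL/CD = 0.568 / 0.02429 = 23.4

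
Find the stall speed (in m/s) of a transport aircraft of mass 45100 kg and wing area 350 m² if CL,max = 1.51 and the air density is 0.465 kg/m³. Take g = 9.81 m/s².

Weight W = mg = 45100 × 9.81 = 4.424×10^5 N.
V_stall = √(2W/(ρ·S·CL,max)) = √(2 × 4.424×10^5 / (0.465 × 350 × 1.51))
V_stall = √3601 = 60 m/s

V_stall = 60 m/s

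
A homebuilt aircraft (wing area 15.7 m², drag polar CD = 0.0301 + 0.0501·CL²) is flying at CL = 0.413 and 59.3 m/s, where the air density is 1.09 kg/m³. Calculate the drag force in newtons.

D = 1160 N

CD = 0.0301 + 0.0501 × 0.413² = 0.03865
D = ½ρv²S·CD = ½ × 1.09 × 59.3² × 15.7 × 0.03865 = 1160 N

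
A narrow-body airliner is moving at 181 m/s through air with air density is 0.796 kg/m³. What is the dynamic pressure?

q = 13000 Pa

q = ½ρv² = ½ × 0.796 × 181² = 13000 Pa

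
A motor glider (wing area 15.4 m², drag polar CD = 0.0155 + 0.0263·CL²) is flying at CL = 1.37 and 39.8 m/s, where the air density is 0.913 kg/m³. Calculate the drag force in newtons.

D = 722 N

CD = 0.0155 + 0.0263 × 1.37² = 0.06486
D = ½ρv²S·CD = ½ × 0.913 × 39.8² × 15.4 × 0.06486 = 722 N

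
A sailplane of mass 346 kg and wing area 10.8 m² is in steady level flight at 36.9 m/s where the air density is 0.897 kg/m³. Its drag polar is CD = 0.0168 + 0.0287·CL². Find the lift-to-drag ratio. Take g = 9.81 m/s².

L/D = 21.1

Weight W = mg = 346 × 9.81 = 3394.3 N; in level flight L = W.
q = ½ρv² = ½ × 0.897 × 36.9² = 610.7 Pa.
Required CL = L/(qS) = 3394.3/(610.7·10.8) = 0.5146.
CD = 0.0168 + 0.0287 × 0.5146² = 0.0244.
L/D = CL/CD = 0.5146 / 0.0244 = 21.1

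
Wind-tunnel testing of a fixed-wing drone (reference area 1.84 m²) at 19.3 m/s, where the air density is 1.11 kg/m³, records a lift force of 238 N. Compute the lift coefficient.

CL = 0.626

From L = ½ρv²S·CL, rearranging gives CL = 2L/(ρv²S).
CL = 2 × 238 / (1.11 × 19.3² × 1.84) = 0.626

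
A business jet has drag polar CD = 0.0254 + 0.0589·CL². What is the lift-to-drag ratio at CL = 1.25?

CD = 0.0254 + 0.0589 × 1.25² = 0.1174
L/D = CL/CD = 1.25 / 0.1174 = 10.6

L/D = 10.6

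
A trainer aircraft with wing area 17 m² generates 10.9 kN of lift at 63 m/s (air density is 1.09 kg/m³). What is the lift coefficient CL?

From L = ½ρv²S·CL, rearranging gives CL = 2L/(ρv²S).
CL = 2 × 10900 / (1.09 × 63² × 17) = 0.296

CL = 0.296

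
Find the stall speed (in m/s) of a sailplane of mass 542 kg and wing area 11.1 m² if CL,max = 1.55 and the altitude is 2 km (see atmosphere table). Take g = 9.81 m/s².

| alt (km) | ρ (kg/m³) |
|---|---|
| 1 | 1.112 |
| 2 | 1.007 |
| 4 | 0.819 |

V_stall = 24.8 m/s

At 2 km, from the table: ρ = 1.007 kg/m³.
Stall occurs when L = W at CL,max. W = mg = 542 × 9.81 = 5317 N.
V_stall = √(2W/(ρ·S·CL,max)) = √(2 × 5317 / (1.007 × 11.1 × 1.55))
V_stall = √613.8 = 24.8 m/s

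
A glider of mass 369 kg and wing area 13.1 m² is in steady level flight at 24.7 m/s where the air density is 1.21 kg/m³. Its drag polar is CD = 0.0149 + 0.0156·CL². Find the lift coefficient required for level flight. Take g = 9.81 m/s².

CL = 0.749

Level flight ⇒ L = W = m·g = 369 × 9.81 = 3619.9 N.
q = ½ρv² = ½ × 1.21 × 24.7² = 369.1 Pa.
CL = W/(q·S) = 3619.9 / (369.1 × 13.1) = 0.7486.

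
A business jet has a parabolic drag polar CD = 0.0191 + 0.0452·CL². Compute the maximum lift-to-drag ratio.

(L/D)max = 17

For CD = CD0 + K·CL², (L/D)max occurs at CL* = √(CD0/K) and equals 1/(2√(K·CD0)).
(L/D)max = 1/(2√(0.0452 × 0.0191)) = 1/(2 × 0.02938) = 17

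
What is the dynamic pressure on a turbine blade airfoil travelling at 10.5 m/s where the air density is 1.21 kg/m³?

q = ½ρv² = ½ × 1.21 × 10.5² = 66.7 Pa

q = 66.7 Pa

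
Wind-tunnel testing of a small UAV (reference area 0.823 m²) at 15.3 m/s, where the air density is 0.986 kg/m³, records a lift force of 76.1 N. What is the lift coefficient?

From L = ½ρv²S·CL, rearranging gives CL = 2L/(ρv²S).
CL = 2 × 76.1 / (0.986 × 15.3² × 0.823) = 0.801

CL = 0.801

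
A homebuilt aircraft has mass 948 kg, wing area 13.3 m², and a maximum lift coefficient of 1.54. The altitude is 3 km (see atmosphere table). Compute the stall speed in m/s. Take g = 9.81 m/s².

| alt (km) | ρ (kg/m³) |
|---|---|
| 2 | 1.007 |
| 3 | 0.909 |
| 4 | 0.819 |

V_stall = 31.6 m/s

At 3 km, from the table: ρ = 0.909 kg/m³.
Weight W = mg = 948 × 9.81 = 9300 N.
From L = ½ρV²S·CL,max = W: V_stall = √(2W/(ρSCL,max)) = √(2·9300/(0.909·13.3·1.54))
V_stall = √999 = 31.6 m/s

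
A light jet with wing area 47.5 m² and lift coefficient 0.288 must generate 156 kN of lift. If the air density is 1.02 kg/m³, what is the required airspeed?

L = ½ρv²S·CL ⇒ v = √(2L/(ρ·S·CL))
v = √(2 × 1.56×10^5 / (1.02 × 47.5 × 0.288)) = √22360 = 150 m/s

v = 150 m/s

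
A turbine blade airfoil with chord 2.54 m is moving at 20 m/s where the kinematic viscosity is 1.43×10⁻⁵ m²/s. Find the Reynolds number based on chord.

Re = v·c/ν = 20 × 2.54 / (1.43×10⁻⁵) = 3.55×10^6

Re = 3.55×10^6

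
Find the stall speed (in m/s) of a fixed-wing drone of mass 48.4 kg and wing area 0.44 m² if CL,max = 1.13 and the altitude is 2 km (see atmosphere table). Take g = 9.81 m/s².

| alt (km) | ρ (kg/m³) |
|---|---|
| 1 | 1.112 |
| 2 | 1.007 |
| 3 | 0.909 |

At 2 km, from the table: ρ = 1.007 kg/m³.
At stall, lift equals weight: L = W = m·g = 48.4 × 9.81 = 474.8 N.
V_stall = √(2W/(ρ·S·CL,max)) = √(2 × 474.8 / (1.007 × 0.44 × 1.13))
V_stall = √1897 = 43.6 m/s

V_stall = 43.6 m/s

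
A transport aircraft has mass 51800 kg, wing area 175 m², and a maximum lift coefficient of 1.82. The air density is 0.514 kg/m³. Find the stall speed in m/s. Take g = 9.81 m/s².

Weight W = mg = 51800 × 9.81 = 5.082×10^5 N.
V_stall = √(2W/(ρ·S·CL,max)) = √(2 × 5.082×10^5 / (0.514 × 175 × 1.82))
V_stall = √6208 = 78.8 m/s

V_stall = 78.8 m/s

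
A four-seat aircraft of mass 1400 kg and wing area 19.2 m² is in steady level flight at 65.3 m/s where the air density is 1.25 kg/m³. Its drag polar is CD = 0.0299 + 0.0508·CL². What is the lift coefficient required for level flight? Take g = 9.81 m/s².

Weight W = mg = 1400 × 9.81 = 13734 N; in level flight L = W.
q = ½ρv² = ½ × 1.25 × 65.3² = 2665 Pa.
CL = W/(q·S) = 13734 / (2665 × 19.2) = 0.2684.

CL = 0.268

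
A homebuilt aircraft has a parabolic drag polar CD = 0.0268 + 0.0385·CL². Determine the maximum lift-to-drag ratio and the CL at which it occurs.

(L/D)max = 15.6, at CL = 0.834

For CD = CD0 + K·CL², (L/D)max occurs at CL* = √(CD0/K) and equals 1/(2√(K·CD0)).
(L/D)max = 1/(2√(0.0385 × 0.0268)) = 1/(2 × 0.03212) = 15.6
CL* = √(0.0268/0.0385) = 0.834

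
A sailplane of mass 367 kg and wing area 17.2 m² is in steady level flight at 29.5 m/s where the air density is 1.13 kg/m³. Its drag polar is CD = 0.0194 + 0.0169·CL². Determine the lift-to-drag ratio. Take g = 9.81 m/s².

In steady level flight, lift balances weight: W = mg = 367 × 9.81 = 3600.3 N.
q = ½ρv² = ½ × 1.13 × 29.5² = 491.7 Pa.
Required CL = L/(qS) = 3600.3/(491.7·17.2) = 0.4257.
CD = 0.0194 + 0.0169 × 0.4257² = 0.02246.
L/D = CL/CD = 0.4257 / 0.02246 = 19

L/D = 19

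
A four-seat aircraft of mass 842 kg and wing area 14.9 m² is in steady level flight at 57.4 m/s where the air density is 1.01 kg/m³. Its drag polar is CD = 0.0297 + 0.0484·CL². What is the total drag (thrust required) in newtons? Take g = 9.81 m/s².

Weight W = mg = 842 × 9.81 = 8260 N; in level flight L = W.
Dynamic pressure q = 0.5 × 1.01 × 57.4² = 1664 Pa.
CL = W/(q·S) = 8260 / (1664 × 14.9) = 0.3332.
CD = 0.0297 + 0.0484 × 0.3332² = 0.03507.
D = q·S·CD = 1664 × 14.9 × 0.03507 = 869.5 N

D = 870 N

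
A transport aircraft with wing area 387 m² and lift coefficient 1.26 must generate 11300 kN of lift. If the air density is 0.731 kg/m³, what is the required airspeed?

v = 252 m/s

L = ½ρv²S·CL ⇒ v = √(2L/(ρ·S·CL))
v = √(2 × 1.13×10^7 / (0.731 × 387 × 1.26)) = √63400 = 252 m/s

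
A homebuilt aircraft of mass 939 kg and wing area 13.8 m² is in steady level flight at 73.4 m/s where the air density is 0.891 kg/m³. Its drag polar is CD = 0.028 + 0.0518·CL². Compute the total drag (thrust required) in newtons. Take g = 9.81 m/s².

D = 1060 N

Weight W = mg = 939 × 9.81 = 9211.6 N; in level flight L = W.
Dynamic pressure q = 0.5 × 0.891 × 73.4² = 2400 Pa.
Required CL = L/(qS) = 9211.6/(2400·13.8) = 0.2781.
CD = 0.028 + 0.0518 × 0.2781² = 0.03201.
D = q·S·CD = 2400 × 13.8 × 0.03201 = 1060 N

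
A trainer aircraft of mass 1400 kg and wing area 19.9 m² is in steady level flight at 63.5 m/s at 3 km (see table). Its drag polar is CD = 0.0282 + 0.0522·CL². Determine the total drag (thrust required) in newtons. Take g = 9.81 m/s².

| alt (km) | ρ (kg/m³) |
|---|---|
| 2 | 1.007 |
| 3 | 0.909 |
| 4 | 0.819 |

D = 1300 N

At 3 km, from the table: ρ = 0.909 kg/m³.
In steady level flight, lift balances weight: W = mg = 1400 × 9.81 = 13734 N.
Dynamic pressure q = 0.5 × 0.909 × 63.5² = 1833 Pa.
CL = 2W/(ρv²S) = 2×13734/(0.909×63.5²×19.9) = 0.3766.
CD = 0.0282 + 0.0522 × 0.3766² = 0.0356.
D = q·S·CD = 1833 × 19.9 × 0.0356 = 1298 N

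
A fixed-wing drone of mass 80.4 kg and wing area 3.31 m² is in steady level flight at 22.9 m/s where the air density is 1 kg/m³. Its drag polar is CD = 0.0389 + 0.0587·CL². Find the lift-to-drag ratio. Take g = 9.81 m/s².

In steady level flight, lift balances weight: W = mg = 80.4 × 9.81 = 788.72 N.
Dynamic pressure q = 0.5 × 1 × 22.9² = 262.2 Pa.
CL = 2W/(ρv²S) = 2×788.72/(1×22.9²×3.31) = 0.9088.
CD = 0.0389 + 0.0587 × 0.9088² = 0.08738.
L/D = CL/CD = 0.9088 / 0.08738 = 10.4

L/D = 10.4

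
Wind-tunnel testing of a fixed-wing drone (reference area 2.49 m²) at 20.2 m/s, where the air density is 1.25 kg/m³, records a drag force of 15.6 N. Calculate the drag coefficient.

CD = 0.0246

From D = ½ρv²S·CD, rearranging gives CD = 2D/(ρv²S).
CD = 2 × 15.6 / (1.25 × 20.2² × 2.49) = 0.0246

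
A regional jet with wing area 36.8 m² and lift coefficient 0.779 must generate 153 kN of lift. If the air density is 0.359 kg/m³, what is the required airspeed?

L = ½ρv²S·CL ⇒ v = √(2L/(ρ·S·CL))
v = √(2 × 1.53×10^5 / (0.359 × 36.8 × 0.779)) = √29730 = 172 m/s

v = 172 m/s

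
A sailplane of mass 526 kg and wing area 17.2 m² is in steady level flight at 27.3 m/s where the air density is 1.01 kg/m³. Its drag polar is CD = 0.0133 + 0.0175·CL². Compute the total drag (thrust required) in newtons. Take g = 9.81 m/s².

D = 158 N

Level flight ⇒ L = W = m·g = 526 × 9.81 = 5160.1 N.
Dynamic pressure q = 0.5 × 1.01 × 27.3² = 376.4 Pa.
Required CL = L/(qS) = 5160.1/(376.4·17.2) = 0.7971.
CD = 0.0133 + 0.0175 × 0.7971² = 0.02442.
D = q·S·CD = 376.4 × 17.2 × 0.02442 = 158.1 N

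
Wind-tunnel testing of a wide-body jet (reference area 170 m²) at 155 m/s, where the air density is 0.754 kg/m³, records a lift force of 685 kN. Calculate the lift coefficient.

CL = 0.445

From L = ½ρv²S·CL, rearranging gives CL = 2L/(ρv²S).
CL = 2 × 6.85×10^5 / (0.754 × 155² × 170) = 0.445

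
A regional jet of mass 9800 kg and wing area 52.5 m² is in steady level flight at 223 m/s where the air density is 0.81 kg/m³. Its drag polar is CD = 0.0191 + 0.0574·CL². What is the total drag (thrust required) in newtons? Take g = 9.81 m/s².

D = 20700 N

Weight W = mg = 9800 × 9.81 = 96138 N; in level flight L = W.
q = ½ρv² = ½ × 0.81 × 223² = 20140 Pa.
CL = W/(q·S) = 96138 / (20140 × 52.5) = 0.09092.
CD = 0.0191 + 0.0574 × 0.09092² = 0.01957.
D = q·S·CD = 20140 × 52.5 × 0.01957 = 20700 N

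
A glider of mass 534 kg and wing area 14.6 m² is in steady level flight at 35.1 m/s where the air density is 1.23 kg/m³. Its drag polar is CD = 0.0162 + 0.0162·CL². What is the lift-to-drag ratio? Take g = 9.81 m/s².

Weight W = mg = 534 × 9.81 = 5238.5 N; in level flight L = W.
Dynamic pressure q = 0.5 × 1.23 × 35.1² = 757.7 Pa.
CL = W/(q·S) = 5238.5 / (757.7 × 14.6) = 0.4736.
CD = 0.0162 + 0.0162 × 0.4736² = 0.01983.
L/D = CL/CD = 0.4736 / 0.01983 = 23.9

L/D = 23.9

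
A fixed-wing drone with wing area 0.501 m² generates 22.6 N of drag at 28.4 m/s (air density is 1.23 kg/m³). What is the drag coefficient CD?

CD = 0.0909

From D = ½ρv²S·CD, rearranging gives CD = 2D/(ρv²S).
CD = 2 × 22.6 / (1.23 × 28.4² × 0.501) = 0.0909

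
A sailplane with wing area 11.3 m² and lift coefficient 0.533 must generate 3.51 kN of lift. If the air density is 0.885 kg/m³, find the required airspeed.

v = 36.3 m/s

L = ½ρv²S·CL ⇒ v = √(2L/(ρ·S·CL))
v = √(2 × 3510 / (0.885 × 11.3 × 0.533)) = √1317 = 36.3 m/s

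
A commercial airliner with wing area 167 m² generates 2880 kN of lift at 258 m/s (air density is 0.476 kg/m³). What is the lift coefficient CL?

CL = 1.09

From L = ½ρv²S·CL, rearranging gives CL = 2L/(ρv²S).
CL = 2 × 2.88×10^6 / (0.476 × 258² × 167) = 1.09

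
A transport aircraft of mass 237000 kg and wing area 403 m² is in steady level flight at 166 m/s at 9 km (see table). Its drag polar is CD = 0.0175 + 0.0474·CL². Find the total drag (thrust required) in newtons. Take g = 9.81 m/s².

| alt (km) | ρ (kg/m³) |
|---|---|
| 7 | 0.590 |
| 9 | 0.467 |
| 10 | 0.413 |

D = 1.44×10^5 N

At 9 km, from the table: ρ = 0.467 kg/m³.
Level flight ⇒ L = W = m·g = 237000 × 9.81 = 2.325×10^6 N.
Dynamic pressure q = 0.5 × 0.467 × 166² = 6434 Pa.
Required CL = L/(qS) = 2.325×10^6/(6434·403) = 0.8966.
CD = 0.0175 + 0.0474 × 0.8966² = 0.05561.
D = q·S·CD = 6434 × 403 × 0.05561 = 1.442×10^5 N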